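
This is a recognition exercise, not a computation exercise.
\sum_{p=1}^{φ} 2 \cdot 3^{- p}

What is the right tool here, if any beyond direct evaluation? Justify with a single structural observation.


Best approach: the geometric series formula — consecutive terms stand in a fixed index-free ratio — the geometric sum formula closes it.


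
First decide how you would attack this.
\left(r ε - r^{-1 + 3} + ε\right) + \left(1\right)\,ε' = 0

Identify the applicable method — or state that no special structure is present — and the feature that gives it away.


Technique: a linear integrating factor — linear in the unknown with genuine forcing: multiply through by the exponential of the integrated coefficient and the left side closes into one derivative.


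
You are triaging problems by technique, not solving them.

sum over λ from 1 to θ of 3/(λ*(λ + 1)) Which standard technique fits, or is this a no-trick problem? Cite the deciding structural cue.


Best approach: telescoping — 3/(λ*(λ + 1)) is a collapsed telescope: expand it into simple fractions to see the cancellation.


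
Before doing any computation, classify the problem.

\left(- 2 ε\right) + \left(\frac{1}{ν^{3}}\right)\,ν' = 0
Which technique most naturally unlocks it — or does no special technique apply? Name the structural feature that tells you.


Diagnosis: separation of variables — separating collects all ν-dependence with the derivative and leaves all ε-dependence opposite: variables separate. One could also solve this as an exact equation; with each coefficient in its own variable, separating is the same work with fewer steps.


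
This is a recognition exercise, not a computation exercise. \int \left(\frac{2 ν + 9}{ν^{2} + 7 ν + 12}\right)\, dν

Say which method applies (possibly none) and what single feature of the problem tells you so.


Verdict: partial fractions — the denominator ν^{2} + 7 ν + 12 factors, so the quotient decomposes into elementary partial fractions term by term.


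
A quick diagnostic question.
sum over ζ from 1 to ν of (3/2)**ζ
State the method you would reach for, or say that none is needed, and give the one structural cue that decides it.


Method: the geometric series formula — the ratio of consecutive terms is the constant 3/2, independent of the index — a geometric sum.


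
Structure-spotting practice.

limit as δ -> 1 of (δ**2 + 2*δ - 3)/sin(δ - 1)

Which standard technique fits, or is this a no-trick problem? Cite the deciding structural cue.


Diagnosis: l'Hôpital's rule (0/0) — the 0/0 form at 1 is the signature situation for l'Hôpital's rule. Known elementary limits would finish this too — the rule just bypasses the case analysis.


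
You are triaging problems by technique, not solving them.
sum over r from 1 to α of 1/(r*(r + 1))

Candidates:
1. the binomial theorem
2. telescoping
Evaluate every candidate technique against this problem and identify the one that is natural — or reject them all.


Diagnosis: telescoping — one partial-fraction pass turns 1/(r*(r + 1)) into a shifted difference, and shifted differences telescope.
- the binomial theorem — the terms lack the binomial-coefficient-weighted complementary-power pattern of an expansion.
- telescoping — applies; the problem has the shape this method handles.


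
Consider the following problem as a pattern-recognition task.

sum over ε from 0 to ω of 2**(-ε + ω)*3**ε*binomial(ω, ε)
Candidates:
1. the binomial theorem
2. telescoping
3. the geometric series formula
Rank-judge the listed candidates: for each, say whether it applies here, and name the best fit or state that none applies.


Diagnosis: the binomial theorem — the summand is term ε of a binomial expansion in 3 and 2; the whole sum is a single power.
- the binomial theorem — a fit — the right tool for this form.
- telescoping — in the displayed form, no term reappears at a neighboring index to cancel against.
- the geometric series formula — the ratio of consecutive terms depends on the index.


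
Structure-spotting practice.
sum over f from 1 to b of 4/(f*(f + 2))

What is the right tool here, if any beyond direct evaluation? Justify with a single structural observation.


Method: telescoping — 4/(f*(f + 2)) decomposes into shift-paired simple fractions; the series telescopes to finitely many boundary pieces.


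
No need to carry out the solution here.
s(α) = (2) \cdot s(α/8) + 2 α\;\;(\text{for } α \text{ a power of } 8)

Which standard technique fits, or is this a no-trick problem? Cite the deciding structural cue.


Diagnosis: the master substitution — treat m = log base 8 of α as the new clock: one recursion step advances m by one while α scales by 8.


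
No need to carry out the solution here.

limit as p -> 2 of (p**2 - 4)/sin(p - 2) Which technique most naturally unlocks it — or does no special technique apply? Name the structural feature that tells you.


Diagnosis: l'Hôpital's rule (0/0) — the 0/0 form at 2 is the signature situation for l'Hôpital's rule. A local series expansion at the point resolves it as well; the rule is the packaged version of that step.


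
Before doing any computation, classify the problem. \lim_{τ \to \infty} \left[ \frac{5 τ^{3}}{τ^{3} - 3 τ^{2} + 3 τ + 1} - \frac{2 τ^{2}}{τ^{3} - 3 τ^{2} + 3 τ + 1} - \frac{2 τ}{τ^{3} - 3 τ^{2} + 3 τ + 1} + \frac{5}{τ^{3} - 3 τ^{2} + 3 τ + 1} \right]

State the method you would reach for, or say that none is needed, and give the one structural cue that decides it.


Verdict: dominant-term comparison — as τ grows, only the highest-degree terms matter — compare leading terms and read the limit off. l'Hôpital's at-infinity variant applies to the expression viewed as a single quotient; the leading-term comparison is the direct route.


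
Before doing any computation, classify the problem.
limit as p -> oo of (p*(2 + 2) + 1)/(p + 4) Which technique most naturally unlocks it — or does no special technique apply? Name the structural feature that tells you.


Diagnosis: dominant-term comparison — divide through by the highest power of p; every lower-order term dies and the dominant terms decide the limit. l'Hôpital's at-infinity variant applies to the expression viewed as a single quotient; the leading-term comparison is the direct route.


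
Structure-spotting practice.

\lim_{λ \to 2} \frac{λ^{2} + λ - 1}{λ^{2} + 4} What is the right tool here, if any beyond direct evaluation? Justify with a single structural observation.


Diagnosis: no special technique — the function is continuous at 2; evaluation is itself the limit, no machinery required.


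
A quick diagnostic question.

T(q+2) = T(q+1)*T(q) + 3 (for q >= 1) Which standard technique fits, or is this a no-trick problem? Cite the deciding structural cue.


Method: no special technique — the update rule curves (it is not linear in the unknown sequence), so no superposition-based closed form attaches — iterate or study it directly.


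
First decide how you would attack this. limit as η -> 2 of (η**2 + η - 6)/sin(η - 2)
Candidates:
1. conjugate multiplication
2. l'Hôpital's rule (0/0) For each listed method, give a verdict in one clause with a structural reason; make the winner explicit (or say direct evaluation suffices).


Technique: l'Hôpital's rule (0/0) — both numerator and denominator vanish at 2: the genuine 0/0 indeterminate that l'Hôpital exists for. Expanding numerator and denominator to first order gives the same value — the rule automates exactly that.
- conjugate multiplication: multiplying by a conjugate would not remove any indeterminacy here.
- l'Hôpital's rule (0/0): applicable, and directly so.


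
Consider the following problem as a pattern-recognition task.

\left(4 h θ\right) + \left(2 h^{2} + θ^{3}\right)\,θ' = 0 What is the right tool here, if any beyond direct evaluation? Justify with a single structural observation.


Verdict: the exact-equation method — the compatibility test passes: the θ-derivative of 4 h θ matches the h-derivative of 2 h^{2} + θ^{3}, so integrate a potential.


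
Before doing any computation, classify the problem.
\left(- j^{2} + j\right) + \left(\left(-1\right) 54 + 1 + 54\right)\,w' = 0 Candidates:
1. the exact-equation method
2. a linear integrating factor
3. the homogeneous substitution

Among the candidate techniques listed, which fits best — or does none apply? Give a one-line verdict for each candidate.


Verdict: no special technique — with w absent the equation is not coupled at all: direct integration in j.
- the exact-equation method: no dependence on the unknown anywhere: exactness is a label without content here.
- a linear integrating factor: with the unknown absent the integrating factor is a formality; direct integration is the working structure.
- the homogeneous substitution — the slope is not a function of the ratio of the variables alone.


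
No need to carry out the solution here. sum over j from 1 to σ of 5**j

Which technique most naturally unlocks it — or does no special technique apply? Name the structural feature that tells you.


Best approach: the geometric series formula — consecutive terms stand in a fixed index-free ratio — the geometric sum formula closes it.


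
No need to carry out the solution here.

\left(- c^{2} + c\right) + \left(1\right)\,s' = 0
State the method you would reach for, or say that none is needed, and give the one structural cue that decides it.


Method: no special technique — the slope is a function of c alone, so integrate both sides directly.


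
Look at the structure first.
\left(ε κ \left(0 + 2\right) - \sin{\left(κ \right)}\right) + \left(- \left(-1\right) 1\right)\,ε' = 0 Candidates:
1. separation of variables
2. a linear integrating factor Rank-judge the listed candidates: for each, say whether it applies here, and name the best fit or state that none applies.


Technique: a linear integrating factor — the unknown enters only to the first power against a nonzero forcing term — the integrating-factor template applies directly.
- separation of variables: the two dependences do not factor apart.
- a linear integrating factor — yes — fits the structure here.


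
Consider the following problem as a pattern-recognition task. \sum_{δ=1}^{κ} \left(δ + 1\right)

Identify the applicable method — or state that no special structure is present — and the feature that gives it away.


Diagnosis: no special technique — Faulhaber territory: sum each constant-multiple power of δ with its closed-form formula, no trick required.


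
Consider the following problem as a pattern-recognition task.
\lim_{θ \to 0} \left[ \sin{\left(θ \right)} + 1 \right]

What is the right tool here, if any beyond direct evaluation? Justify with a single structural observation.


Method: no special technique — the expression is continuous at the evaluation point — substitute directly; no indeterminate form appears.


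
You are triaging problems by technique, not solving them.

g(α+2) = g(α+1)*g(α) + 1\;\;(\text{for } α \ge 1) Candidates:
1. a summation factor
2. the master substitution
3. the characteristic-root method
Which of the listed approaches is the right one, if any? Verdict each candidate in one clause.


Best approach: no special technique — the new term depends nonlinearly on the old ones, which disqualifies every superposition-based technique.
- a summation factor — no summation factor applies — the rule is not linear in the sequence values.
- the master substitution: no fixed divisor shrinks the index between calls.
- the characteristic-root method: the recursion is nonlinear in the sequence values, so no linear-modes ansatz applies.


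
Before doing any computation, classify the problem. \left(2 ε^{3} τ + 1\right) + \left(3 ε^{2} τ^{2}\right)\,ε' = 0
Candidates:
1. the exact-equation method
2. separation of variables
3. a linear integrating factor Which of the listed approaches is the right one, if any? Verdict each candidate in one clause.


Technique: the exact-equation method — d/dε of 2 ε^{3} τ + 1 equals d/dτ of 3 ε^{2} τ^{2}: the form is a total differential of one potential — integrate it exactly.
- the exact-equation method: applies; the problem has the shape this method handles.
- separation of variables: the two dependences do not factor apart.
- a linear integrating factor: the unknown enters nonlinearly (through a power, a denominator, or a transcendental function), which the linear integrating-factor recipe cannot absorb as-is — any repair would come from a preliminary substitution, not the factor.


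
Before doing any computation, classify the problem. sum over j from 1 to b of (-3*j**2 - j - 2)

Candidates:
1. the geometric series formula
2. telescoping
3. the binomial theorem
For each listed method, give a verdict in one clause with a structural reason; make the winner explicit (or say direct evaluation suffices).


Technique: no special technique — the sum is polynomial through and through; closed forms for each power of j finish it directly.
- the geometric series formula: there is no constant term-to-term ratio.
- telescoping: writing out consecutive terms as given produces no pairwise cancellation.
- the binomial theorem: no binomial coefficients pair with matched powers.


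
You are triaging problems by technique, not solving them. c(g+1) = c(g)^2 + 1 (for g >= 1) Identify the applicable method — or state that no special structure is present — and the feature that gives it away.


Verdict: no special technique — the recurrence is nonlinear in the sequence terms; no linear-recurrence method fits it as written — one iterates or studies it directly.


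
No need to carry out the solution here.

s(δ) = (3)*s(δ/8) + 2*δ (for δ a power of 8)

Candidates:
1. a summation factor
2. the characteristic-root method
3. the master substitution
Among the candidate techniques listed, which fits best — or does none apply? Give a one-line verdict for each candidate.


Best approach: the master substitution — the argument contracts 8-fold per step: reindex δ exponentially and solve the linear recurrence in the new index.
- a summation factor — a divided-index call is outside the fixed-shift first-order family a summation factor normalizes.
- the characteristic-root method: a divided-index call is not the fixed-shift linear shape that characteristic roots solve.
- the master substitution: a fit — the right tool for this form.


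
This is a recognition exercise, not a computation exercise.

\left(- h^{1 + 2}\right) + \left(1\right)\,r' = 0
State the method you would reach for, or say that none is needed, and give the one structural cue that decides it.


Verdict: no special technique — solved for the derivative, no r appears — this is antidifferentiation in h wearing ODE clothing.


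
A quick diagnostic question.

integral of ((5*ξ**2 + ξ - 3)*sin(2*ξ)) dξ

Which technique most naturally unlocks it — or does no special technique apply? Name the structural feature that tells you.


Best approach: integration by parts — a polynomial 5*ξ**2 + ξ - 3 against the kernel sin(2*ξ) is the signature bounded-ladder case for integration by parts.


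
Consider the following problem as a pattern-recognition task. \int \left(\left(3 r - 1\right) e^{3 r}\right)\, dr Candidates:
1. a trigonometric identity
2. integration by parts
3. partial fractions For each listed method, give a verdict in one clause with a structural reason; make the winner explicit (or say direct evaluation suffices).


Verdict: integration by parts — 3 r - 1 dies after finitely many derivatives while e^{3 r} cycles under integration — the tabular/parts setup.
- a trigonometric identity — with no trigonometric functions present, identity rewriting has no target.
- integration by parts — applies; the problem has the shape this method handles.
- partial fractions: the expression is not a ratio of polynomials that decomposes further.


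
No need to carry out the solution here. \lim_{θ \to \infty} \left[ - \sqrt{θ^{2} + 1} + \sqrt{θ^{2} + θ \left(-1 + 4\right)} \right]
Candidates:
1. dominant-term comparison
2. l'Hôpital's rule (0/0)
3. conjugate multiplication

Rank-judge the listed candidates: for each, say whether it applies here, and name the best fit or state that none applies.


Diagnosis: conjugate multiplication — turning the difference into a conjugate-rationalized ratio makes the limit readable.
- dominant-term comparison — this limit is not decided by comparing leading-term growth at infinity.
- l'Hôpital's rule (0/0): no quotient structure at all: the clash is ∞ minus ∞, which rationalizing converts into a tractable ratio.
- conjugate multiplication — applies; the problem has the shape this method handles.


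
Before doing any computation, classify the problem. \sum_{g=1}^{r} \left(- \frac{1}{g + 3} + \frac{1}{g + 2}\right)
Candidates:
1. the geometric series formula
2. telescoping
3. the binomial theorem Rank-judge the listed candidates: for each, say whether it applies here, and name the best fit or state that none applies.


Best approach: telescoping — difference-of-shifts structure (each term adds \frac{1}{g + 2}, then subtracts its one-index-advanced value, which the following term adds back) leaves only the first and last pieces standing.
- the geometric series formula — there is no constant term-to-term ratio.
- telescoping — yes, a natural case for it.
- the binomial theorem — there is no sum-raised-to-a-power identity hiding in these terms.


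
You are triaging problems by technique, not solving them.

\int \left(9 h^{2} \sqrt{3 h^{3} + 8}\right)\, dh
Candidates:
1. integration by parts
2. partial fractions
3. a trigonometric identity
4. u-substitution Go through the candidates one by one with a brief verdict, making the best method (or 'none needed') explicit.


Diagnosis: u-substitution — read it as f(3 h^{3} + 8) times a constant multiple of d(3 h^{3} + 8): one substitution, u = 3 h^{3} + 8, finishes it.
- integration by parts — a polynomial factor is present, but its partner is not an exp, sine, or cosine of a degree-1 argument, nor a logarithm.
- partial fractions — there is no rational-function structure to decompose.
- a trigonometric identity: there is no trigonometric structure at all — the integrand carries no sine or cosine to rewrite.
- u-substitution — yes, a natural case for it.


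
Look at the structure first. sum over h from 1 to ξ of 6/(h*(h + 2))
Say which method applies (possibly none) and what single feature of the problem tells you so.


Diagnosis: telescoping — poles of 6/(h*(h + 2)) differ by an integer, the telltale of a telescoping partial-fraction sum.


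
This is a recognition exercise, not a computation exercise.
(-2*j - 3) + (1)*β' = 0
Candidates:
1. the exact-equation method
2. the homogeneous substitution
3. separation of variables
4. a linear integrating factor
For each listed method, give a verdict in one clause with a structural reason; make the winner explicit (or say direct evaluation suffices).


Technique: no special technique — solved for the derivative, no β appears — this is antidifferentiation in j wearing ODE clothing.
- the exact-equation method: no dependence on the unknown anywhere: exactness is a label without content here.
- the homogeneous substitution — the ratio of the variables does not determine the slope.
- separation of variables — any separation here is vacuous (nothing depends on the unknown); direct integration is the honest label.
- a linear integrating factor: the linear template holds only trivially here (the unknown is absent, so the coefficient is zero) — the method is not the natural label.


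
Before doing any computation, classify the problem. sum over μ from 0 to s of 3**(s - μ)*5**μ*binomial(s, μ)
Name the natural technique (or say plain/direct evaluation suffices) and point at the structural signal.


Diagnosis: the binomial theorem — binomial coefficients against complementary powers of 5 and 3: recognize the binomial expansion and resum.


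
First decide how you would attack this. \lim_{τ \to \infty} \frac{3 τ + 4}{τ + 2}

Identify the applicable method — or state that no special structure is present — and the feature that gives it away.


Verdict: dominant-term comparison — divide through by the highest power of τ; every lower-order term dies and the dominant terms decide the limit. Viewed as a single quotient this is an ∞/∞ form — an at-infinity application of l'Hôpital's rule would also resolve it; comparing leading growth reads the answer without differentiating.


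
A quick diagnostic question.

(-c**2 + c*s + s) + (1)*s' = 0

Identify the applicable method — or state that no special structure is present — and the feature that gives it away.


Diagnosis: a linear integrating factor — the unknown enters only to the first power against a nonzero forcing term — the integrating-factor template applies directly.


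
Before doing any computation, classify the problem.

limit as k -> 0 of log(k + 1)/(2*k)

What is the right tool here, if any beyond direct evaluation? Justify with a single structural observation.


Method: l'Hôpital's rule (0/0) — substituting 0 gives 0 over 0; differentiate top and bottom once and re-evaluate. Expanding numerator and denominator to first order gives the same value — the rule automates exactly that.


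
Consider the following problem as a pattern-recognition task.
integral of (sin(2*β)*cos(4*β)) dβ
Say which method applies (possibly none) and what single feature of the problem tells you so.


Method: a trigonometric identity — sin(2*β)*cos(4*β) is a beat pattern — rewrite the product as a sum of single-frequency waves before integrating.


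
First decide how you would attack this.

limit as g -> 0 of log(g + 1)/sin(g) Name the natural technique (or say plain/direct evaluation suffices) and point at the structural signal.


Technique: l'Hôpital's rule (0/0) — the 0/0 form at 0 is the signature situation for l'Hôpital's rule. A first-order expansion at the point is an equally standard path; the rule packages it.


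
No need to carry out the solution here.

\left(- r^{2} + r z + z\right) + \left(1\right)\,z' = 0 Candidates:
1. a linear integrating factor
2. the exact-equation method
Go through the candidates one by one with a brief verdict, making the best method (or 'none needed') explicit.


Technique: a linear integrating factor — the unknown enters only to the first power against a nonzero forcing term — the integrating-factor template applies directly.
- a linear integrating factor — yes — fits the structure here.
- the exact-equation method: the mixed partial derivatives differ, so the left side is not a total differential.


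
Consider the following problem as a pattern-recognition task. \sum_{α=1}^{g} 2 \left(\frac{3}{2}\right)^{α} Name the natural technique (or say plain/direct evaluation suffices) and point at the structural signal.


Best approach: the geometric series formula — each summand is the previous one scaled by \frac{3}{2}; that constant multiplier is itself the geometric structure.


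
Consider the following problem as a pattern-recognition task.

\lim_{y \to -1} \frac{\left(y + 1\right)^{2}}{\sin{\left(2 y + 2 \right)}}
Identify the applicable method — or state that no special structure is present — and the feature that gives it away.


Verdict: l'Hôpital's rule (0/0) — both numerator and denominator vanish at -1: the genuine 0/0 indeterminate that l'Hôpital exists for. A first-order expansion at the point is an equally standard path; the rule packages it.


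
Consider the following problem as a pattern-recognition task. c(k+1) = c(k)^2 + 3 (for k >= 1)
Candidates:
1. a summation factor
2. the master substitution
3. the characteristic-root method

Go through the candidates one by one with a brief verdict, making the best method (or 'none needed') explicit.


Diagnosis: no special technique — no ansatz, no master substitution, no summation factor survives the nonlinearity here.
- a summation factor — no summation factor applies — the rule is not linear in the sequence values.
- the master substitution — no fixed divisor shrinks the index between calls.
- the characteristic-root method — nonlinearity rules out exponential-mode superposition from the start.


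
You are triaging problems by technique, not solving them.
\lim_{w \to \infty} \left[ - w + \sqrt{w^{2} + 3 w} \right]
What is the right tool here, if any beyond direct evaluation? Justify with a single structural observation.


Technique: conjugate multiplication — two divergent pieces with a minus sign between them and a radical in the mix: rationalize \sqrt{w^{2} + 3 w} - w before any limit law applies.


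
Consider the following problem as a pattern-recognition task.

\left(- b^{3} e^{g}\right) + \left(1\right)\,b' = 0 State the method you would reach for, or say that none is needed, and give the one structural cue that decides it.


Best approach: separation of variables — a product of single-variable factors, e^{g} and b^{3} — the textbook separable form.


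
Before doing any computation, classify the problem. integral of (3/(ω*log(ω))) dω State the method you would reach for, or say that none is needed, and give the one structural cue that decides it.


Diagnosis: u-substitution — collected, the integrand has one factor that is, up to a constant, the derivative of an inner expression the rest depends on — substitute for that inner expression.


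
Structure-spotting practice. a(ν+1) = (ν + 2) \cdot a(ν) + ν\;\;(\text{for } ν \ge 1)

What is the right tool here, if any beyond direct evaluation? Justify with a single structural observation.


Method: a summation factor — one-term recursion with variable weight ν + 2 is solved by product normalization, not by root-finding.


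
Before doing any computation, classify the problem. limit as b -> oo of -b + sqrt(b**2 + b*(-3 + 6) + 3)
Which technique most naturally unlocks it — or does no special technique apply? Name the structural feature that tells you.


Method: conjugate multiplication — infinity minus infinity with a radical in play — multiply by the conjugate so the divergences of sqrt(b**2 + b*(-3 + 6) + 3) and b annihilate.


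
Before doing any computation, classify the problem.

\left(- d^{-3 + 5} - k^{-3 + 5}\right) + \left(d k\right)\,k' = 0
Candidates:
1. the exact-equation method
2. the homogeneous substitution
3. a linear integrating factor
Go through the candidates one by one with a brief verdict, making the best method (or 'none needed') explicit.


Verdict: the homogeneous substitution — the slope is degree-zero homogeneous: the ratio substitution v = k/d collapses it. Rearranged, this also fits the Bernoulli template directly; the homogeneous substitution reads the structure without the rearrangement.
- the exact-equation method: no potential function has this form as its differential, as written.
- the homogeneous substitution: yes — fits the structure here.
- a linear integrating factor — the unknown enters nonlinearly (through a power, a denominator, or a transcendental function), which the linear integrating-factor recipe cannot absorb as-is — any repair would come from a preliminary substitution, not the factor.


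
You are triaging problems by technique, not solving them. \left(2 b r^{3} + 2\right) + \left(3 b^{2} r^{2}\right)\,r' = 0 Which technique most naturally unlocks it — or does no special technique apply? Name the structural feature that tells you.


Diagnosis: the exact-equation method — equality of cross partials is the green light — assemble the potential function term by term.


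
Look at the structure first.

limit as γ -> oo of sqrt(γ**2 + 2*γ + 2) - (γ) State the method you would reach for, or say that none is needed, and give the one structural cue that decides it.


Diagnosis: conjugate multiplication — turning the difference into a conjugate-rationalized ratio makes the limit readable.


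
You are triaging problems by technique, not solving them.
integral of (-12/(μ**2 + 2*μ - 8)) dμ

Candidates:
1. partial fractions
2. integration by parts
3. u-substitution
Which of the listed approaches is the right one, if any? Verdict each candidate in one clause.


Best approach: partial fractions — each factor of μ**2 + 2*μ - 8 owns one elementary piece of the integrand — separate them and integrate piecewise.
- partial fractions — yes — fits the structure here.
- integration by parts — the integrand does not split as a nonconstant polynomial times an exp, sine, cosine of a linear argument, or logarithm — no polynomial-kernel parts product to differentiate one side of.
- u-substitution: no subexpression of the integrand serves as a whole-integral substitution inner — individual terms may offer their own, but none carries its derivative as a factor of the full integrand; a working change of variable would have to be constructed from outside the expression.


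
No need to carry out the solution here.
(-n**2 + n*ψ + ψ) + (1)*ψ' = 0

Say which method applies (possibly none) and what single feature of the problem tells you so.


Diagnosis: a linear integrating factor — the unknown enters only to the first power against a nonzero forcing term — the integrating-factor template applies directly.


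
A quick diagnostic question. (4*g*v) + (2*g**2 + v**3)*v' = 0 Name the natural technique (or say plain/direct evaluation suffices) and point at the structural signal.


Best approach: the exact-equation method — take the mixed partials of 4*g*v and 2*g**2 + v**3: they are equal, which certifies an exact differential.


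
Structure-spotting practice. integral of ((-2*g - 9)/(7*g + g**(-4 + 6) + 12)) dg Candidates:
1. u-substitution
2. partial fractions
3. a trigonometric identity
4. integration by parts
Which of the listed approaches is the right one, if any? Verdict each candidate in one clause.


Method: partial fractions — break (7*g + g**(-4 + 6) + 12) into its roots and the integral splits into logarithm-sized bites.
- u-substitution — no subexpression of the integrand pairs with its own derivative as a factor — individual terms may offer their own substitutions, but any change of variable covering the whole integral would have to be constructed from outside the expression.
- partial fractions: applicable, and directly so.
- a trigonometric identity — with no trigonometric functions present, identity rewriting has no target.
- integration by parts — the integrand does not split as a nonconstant polynomial times an exp, sine, cosine of a linear argument, or logarithm — no polynomial-kernel parts product to differentiate one side of.


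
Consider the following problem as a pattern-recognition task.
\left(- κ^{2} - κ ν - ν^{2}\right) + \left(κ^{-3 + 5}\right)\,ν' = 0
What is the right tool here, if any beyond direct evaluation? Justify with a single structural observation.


Diagnosis: the homogeneous substitution — the slope's numerator and denominator share total degree; set v = ν/κ and the equation drops to separable form.


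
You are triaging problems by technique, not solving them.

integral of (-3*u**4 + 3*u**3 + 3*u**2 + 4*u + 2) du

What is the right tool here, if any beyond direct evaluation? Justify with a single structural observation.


Diagnosis: no special technique — scan for structure and find none: constant multiples of powers of u, integrate directly.


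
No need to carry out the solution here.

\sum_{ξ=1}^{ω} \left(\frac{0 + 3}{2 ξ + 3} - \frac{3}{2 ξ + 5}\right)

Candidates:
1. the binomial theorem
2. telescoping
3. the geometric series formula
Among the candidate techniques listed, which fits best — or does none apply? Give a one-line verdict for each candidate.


Verdict: telescoping — spot the paired structure — each term adds \frac{0 + 3}{2 ξ + 3} and subtracts its successor value, which the next term restores: the definition of a telescoping chain.
- the binomial theorem: the summand does not match any term pattern of an expanded binomial power.
- telescoping: yes — fits the structure here.
- the geometric series formula: no single multiplier carries one term to the next throughout the sum.


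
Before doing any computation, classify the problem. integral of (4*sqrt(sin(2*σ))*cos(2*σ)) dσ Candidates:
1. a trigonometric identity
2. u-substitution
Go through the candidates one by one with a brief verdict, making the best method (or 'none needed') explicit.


Diagnosis: u-substitution — collected, the integrand has one factor that is, up to a constant, the derivative of an inner expression the rest depends on — substitute for that inner expression.
- a trigonometric identity: no even trigonometric power and no product of distinct frequencies to rewrite.
- u-substitution — yes, a natural case for it.


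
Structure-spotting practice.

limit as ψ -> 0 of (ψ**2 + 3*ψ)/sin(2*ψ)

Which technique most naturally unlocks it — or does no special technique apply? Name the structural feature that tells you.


Method: l'Hôpital's rule (0/0) — numerator and denominator both vanish at 0 — a genuine 0/0 form, which is exactly when l'Hôpital applies. A first-order expansion at the point is an equally standard path; the rule packages it.


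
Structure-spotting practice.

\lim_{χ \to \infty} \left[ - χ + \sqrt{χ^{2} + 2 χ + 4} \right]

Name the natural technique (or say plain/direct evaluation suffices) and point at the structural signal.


Diagnosis: conjugate multiplication — infinity minus infinity with a radical in play — multiply by the conjugate so the divergences of \sqrt{χ^{2} + 2 χ + 4} and χ annihilate.


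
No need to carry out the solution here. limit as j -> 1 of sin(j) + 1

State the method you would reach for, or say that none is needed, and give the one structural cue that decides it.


Technique: no special technique — the expression is continuous at 1 — substitute and evaluate; no indeterminate form appears.


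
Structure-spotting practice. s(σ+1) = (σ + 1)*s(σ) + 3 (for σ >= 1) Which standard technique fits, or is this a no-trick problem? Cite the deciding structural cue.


Best approach: a summation factor — it is first-order linear but the coefficient σ + 1 depends on the index, so multiply through by a summation factor to telescope it.


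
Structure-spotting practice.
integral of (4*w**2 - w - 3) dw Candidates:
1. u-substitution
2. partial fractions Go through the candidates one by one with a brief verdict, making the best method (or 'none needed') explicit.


Best approach: no special technique — the integrand is a sum of constant multiples of powers of w — integrate term by term.
- u-substitution: no substitution does more than relabel what direct integration already handles.
- partial fractions: there is no rational-function structure to decompose.


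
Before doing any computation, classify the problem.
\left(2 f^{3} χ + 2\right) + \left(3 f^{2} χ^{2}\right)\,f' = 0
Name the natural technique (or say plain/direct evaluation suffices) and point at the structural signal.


Diagnosis: the exact-equation method — checking ∂/∂f of 2 f^{3} χ + 2 against ∂/∂χ of 3 f^{2} χ^{2}: they match — the equation is exact as it stands.


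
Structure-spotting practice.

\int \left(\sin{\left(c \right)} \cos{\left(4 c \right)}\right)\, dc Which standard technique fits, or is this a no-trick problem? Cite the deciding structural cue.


Technique: a trigonometric identity — split \sin{\left(c \right)} \cos{\left(4 c \right)} with the angle-addition identities: the resulting sum integrates term by term.


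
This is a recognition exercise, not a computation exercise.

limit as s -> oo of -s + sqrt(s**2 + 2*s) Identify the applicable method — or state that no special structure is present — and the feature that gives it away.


Technique: conjugate multiplication — this difference gives up after one conjugate multiplication — the radical structure cancels against its conjugate.


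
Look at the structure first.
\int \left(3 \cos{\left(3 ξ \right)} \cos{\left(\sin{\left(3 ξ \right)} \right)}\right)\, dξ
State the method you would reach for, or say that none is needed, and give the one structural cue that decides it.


Method: u-substitution — a chain-rule shadow: 3 \cos{\left(3 ξ \right)} alongside a function of \sin{\left(3 ξ \right)} means u = \sin{\left(3 ξ \right)} unwinds the composition in one step.


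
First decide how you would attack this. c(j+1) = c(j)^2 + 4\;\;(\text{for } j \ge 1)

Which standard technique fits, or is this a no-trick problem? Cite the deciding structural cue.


Best approach: no special technique — nonlinear feedback in the recursion rules out every root- or factor-based technique.


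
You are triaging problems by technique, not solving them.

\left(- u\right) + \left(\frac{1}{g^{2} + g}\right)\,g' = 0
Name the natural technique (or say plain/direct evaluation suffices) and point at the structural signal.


Diagnosis: separation of variables — solved for the derivative, the right side splits multiplicatively into a function of each variable alone — divide and integrate each side. This doubles as a Bernoulli equation in the unknown as written; dividing and integrating works on it directly.


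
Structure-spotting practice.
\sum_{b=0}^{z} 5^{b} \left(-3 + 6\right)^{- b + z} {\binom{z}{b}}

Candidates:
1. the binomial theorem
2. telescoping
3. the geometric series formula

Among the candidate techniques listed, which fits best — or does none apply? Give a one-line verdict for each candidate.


Diagnosis: the binomial theorem — the binomial coefficients weight matched powers of 5 and (-3 + 6), which is exactly the expansion of a binomial power.
- the binomial theorem — a fit — the right tool for this form.
- telescoping — as presented, consecutive terms share no shifted copy to cancel against — no rewrite is on display to change that.
- the geometric series formula: there is no constant term-to-term ratio.


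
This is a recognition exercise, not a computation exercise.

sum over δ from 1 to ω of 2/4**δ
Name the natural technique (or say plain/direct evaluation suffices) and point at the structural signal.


Method: the geometric series formula — consecutive terms stand in a fixed index-free ratio — the geometric sum formula closes it.


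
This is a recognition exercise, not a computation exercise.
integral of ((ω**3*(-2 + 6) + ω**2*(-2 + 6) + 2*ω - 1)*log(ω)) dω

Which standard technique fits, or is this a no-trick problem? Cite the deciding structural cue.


Technique: integration by parts — with u = log(ω) the logarithm disappears after one differentiation, leaving a power-rule integral.


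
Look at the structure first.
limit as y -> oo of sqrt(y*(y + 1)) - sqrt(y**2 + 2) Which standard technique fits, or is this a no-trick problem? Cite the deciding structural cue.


Diagnosis: conjugate multiplication — infinity minus infinity with a radical in play — multiply by the conjugate so the divergences of sqrt(y*(y + 1)) and sqrt(y**2 + 2) annihilate.


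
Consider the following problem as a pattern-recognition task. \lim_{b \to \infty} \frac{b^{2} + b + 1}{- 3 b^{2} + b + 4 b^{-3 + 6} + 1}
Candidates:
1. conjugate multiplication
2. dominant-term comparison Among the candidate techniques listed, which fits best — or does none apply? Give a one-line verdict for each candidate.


Verdict: dominant-term comparison — growth-rate triage: the leading powers of b decide the limit, everything else is noise.
- conjugate multiplication: multiplying by a conjugate would not remove any indeterminacy here.
- dominant-term comparison — applicable, and directly so.
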